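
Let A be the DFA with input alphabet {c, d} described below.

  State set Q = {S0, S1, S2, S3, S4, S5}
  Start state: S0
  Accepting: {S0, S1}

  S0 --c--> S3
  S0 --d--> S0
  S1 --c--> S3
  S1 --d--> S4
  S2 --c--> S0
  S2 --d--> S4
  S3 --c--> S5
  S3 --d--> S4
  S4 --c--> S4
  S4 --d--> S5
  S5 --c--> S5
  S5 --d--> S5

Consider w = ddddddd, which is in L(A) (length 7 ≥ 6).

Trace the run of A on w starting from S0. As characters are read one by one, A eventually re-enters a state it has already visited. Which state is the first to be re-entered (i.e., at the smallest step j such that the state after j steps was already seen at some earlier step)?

S0

Run of A on w = d d d d d d d:
  step 0: S0  (start)
  step 1: S0  (read d: S0→S0)   ← first repeat (S0 seen earlier)
  step 2: S0  (read d: S0→S0)
  step 3: S0  (read d: S0→S0)
  step 4: S0  (read d: S0→S0)
  step 5: S0  (read d: S0→S0)
  step 6: S0  (read d: S0→S0)
  step 7: S0  (read d: S0→S0)

The earliest repeat is at step j = 1: A is in S0, which it already visited at step i = 0.
Pumping length from the standard proof: p = 6 (the number of states). The repeated state found above gives |xy| = j ≤ 6 and |y| = j − i ≥ 1.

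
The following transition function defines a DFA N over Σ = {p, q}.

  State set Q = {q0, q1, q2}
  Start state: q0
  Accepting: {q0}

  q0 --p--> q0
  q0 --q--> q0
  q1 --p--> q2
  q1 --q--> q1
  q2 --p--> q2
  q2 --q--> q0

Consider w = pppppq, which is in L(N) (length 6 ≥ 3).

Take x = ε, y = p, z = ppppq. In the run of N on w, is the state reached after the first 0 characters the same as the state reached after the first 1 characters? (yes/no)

State sequence: q0 -p-> q0

After x (step 0): q0. After xy (step 1): q0.
They match, so y = p drives N around a cycle from q0 back to itself; pumping y any number of times keeps N in q0 before reading z, and xyⁱz ∈ L(N) for every i ≥ 0.

yes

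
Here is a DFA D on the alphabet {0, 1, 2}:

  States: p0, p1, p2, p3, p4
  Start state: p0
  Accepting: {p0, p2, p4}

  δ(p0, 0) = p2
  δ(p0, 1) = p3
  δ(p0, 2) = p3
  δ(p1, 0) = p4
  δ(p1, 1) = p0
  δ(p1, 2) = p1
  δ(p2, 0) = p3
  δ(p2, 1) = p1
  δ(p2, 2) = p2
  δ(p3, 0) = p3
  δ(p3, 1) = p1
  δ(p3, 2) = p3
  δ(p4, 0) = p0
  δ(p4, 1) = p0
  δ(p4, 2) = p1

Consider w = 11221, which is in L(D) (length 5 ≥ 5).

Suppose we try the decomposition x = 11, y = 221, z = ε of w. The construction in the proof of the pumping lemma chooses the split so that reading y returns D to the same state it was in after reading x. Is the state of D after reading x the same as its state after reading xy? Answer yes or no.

State sequence: p0 -1-> p3 -1-> p1 -2-> p1 -2-> p1 -1-> p0

After x (step 2): p1. After xy (step 5): p0.
They differ (p1 ≠ p0), so y is not a cycle from the state after x; this split is not the one the pumping-lemma construction produces, and pumping y need not keep the string in L(D).

no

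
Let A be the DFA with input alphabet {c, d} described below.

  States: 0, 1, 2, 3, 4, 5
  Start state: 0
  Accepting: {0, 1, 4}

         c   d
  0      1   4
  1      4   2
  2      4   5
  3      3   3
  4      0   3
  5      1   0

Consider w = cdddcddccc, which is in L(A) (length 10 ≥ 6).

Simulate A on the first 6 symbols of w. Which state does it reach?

Run of A on the first 6 characters of w = c d d d c d:
  step 0: 0  (start)
  step 1: 1  (read c: 0→1)
  step 2: 2  (read d: 1→2)
  step 3: 5  (read d: 2→5)
  step 4: 0  (read d: 5→0)
  step 5: 1  (read c: 0→1)
  step 6: 2  (read d: 1→2)

After reading 6 characters, A is in state 2.

2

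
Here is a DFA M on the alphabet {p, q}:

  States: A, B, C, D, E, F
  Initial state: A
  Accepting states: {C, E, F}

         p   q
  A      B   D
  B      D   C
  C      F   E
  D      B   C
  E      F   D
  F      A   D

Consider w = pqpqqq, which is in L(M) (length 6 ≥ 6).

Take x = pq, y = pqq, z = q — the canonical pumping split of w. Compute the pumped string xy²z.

pqpqqpqqq

xy^2z = pq·pqq·pqq·q = pqpqqpqqq.
Reading y = pqq takes M from C back to C, so after x·y·y the machine is still in C, and z then leads to the accepting state E. Hence pqpqqpqqq ∈ L(M).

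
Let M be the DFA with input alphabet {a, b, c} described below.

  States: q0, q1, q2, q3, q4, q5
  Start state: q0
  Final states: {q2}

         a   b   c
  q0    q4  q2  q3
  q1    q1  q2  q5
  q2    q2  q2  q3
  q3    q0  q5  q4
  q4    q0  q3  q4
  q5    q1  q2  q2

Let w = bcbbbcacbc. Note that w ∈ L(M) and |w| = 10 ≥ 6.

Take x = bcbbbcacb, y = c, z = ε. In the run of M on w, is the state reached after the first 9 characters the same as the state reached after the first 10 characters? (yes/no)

no

Run of M on the first 10 characters of w = b c b b b c a c b c:
  step 0: q0  (start)
  step 1: q2  (read b: q0→q2)
  step 2: q3  (read c: q2→q3)
  step 3: q5  (read b: q3→q5)
  step 4: q2  (read b: q5→q2)
  step 5: q2  (read b: q2→q2)
  step 6: q3  (read c: q2→q3)
  step 7: q0  (read a: q3→q0)
  step 8: q3  (read c: q0→q3)
  step 9: q5  (read b: q3→q5)
  step 10: q2  (read c: q5→q2)

After x (step 9): q5. After xy (step 10): q2.
They differ (q5 ≠ q2), so y is not a cycle from the state after x; this split is not the one the pumping-lemma construction produces, and pumping y need not keep the string in L(M).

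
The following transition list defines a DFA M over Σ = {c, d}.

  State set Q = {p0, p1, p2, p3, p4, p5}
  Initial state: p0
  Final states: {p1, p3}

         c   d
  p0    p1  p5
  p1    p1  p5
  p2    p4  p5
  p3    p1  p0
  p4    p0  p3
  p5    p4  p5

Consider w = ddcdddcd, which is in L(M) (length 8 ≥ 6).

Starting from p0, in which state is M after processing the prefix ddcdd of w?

State sequence: p0 -d-> p5 -d-> p5 -c-> p4 -d-> p3 -d-> p0

After reading 5 characters, M is in state p0.
(This kind of state-tracing is the core of the pumping-lemma construction: with 6 states, pigeonhole forces a repeat within the first 6 steps.)

p0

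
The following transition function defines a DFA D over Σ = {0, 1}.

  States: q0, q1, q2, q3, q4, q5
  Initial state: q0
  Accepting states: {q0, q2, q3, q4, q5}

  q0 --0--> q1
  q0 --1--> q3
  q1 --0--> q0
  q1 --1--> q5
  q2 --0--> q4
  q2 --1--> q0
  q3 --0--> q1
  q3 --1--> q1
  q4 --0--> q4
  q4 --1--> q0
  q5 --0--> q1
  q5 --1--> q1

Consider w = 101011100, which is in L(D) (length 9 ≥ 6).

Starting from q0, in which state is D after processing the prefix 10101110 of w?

Run of D on the first 8 characters of w = 1 0 1 0 1 1 1 0:
  step 0: q0  (start)
  step 1: q3  (read 1: q0→q3)
  step 2: q1  (read 0: q3→q1)
  step 3: q5  (read 1: q1→q5)
  step 4: q1  (read 0: q5→q1)
  step 5: q5  (read 1: q1→q5)
  step 6: q1  (read 1: q5→q1)
  step 7: q5  (read 1: q1→q5)
  step 8: q1  (read 0: q5→q1)

After reading 8 characters, D is in state q1.

q1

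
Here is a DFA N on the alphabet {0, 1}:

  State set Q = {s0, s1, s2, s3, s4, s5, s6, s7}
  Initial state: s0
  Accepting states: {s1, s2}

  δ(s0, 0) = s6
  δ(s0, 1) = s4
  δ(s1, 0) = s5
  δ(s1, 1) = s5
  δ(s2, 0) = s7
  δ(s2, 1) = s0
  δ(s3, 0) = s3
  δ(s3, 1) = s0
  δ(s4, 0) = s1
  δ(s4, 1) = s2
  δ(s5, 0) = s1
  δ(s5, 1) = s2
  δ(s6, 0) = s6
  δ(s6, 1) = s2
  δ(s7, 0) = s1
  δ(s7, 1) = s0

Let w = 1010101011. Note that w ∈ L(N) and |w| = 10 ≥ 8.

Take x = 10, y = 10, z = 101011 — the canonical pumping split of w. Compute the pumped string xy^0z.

xy⁰z = xz = 10·101011 = 10101011.
Reading y = 10 takes N from s1 back to s1, so after x the machine is still in s1, and z then leads to the accepting state s2. Hence 10101011 ∈ L(N).

10101011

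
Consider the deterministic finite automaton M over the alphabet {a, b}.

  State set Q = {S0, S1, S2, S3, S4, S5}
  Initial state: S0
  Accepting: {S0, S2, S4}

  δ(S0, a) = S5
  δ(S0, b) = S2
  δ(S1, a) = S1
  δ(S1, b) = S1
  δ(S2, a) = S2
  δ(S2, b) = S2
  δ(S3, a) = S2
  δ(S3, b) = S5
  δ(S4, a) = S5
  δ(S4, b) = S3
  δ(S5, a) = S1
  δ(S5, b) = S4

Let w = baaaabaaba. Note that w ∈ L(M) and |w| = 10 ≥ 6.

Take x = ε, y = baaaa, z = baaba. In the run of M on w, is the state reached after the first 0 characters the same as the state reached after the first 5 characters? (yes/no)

no

State sequence: S0 -b-> S2 -a-> S2 -a-> S2 -a-> S2 -a-> S2

After x (step 0): S0. After xy (step 5): S2.
They differ (S0 ≠ S2), so y is not a cycle from the state after x; this split is not the one the pumping-lemma construction produces, and pumping y need not keep the string in L(M).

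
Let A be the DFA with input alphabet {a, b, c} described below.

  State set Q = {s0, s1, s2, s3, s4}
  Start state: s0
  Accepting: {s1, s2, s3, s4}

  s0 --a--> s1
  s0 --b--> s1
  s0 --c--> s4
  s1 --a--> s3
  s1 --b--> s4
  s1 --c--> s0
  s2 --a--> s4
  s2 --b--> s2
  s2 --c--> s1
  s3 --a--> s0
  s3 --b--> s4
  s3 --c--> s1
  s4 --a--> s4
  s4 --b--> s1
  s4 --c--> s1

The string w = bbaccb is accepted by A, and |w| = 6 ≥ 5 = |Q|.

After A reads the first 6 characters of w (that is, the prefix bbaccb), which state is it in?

s1

State sequence: s0 -b-> s1 -b-> s4 -a-> s4 -c-> s1 -c-> s0 -b-> s1

After reading 6 characters, A is in state s1.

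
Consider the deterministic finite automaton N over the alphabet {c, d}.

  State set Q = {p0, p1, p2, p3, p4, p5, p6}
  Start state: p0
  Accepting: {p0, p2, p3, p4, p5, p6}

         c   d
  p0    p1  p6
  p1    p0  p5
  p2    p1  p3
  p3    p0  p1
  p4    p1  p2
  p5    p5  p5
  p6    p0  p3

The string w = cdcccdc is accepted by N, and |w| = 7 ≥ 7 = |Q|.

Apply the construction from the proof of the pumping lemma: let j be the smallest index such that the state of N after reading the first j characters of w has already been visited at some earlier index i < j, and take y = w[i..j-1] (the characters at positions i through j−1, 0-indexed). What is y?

c

Run of N on w = c d c c c d c:
  step 0: p0  (start)
  step 1: p1  (read c: p0→p1)
  step 2: p5  (read d: p1→p5)
  step 3: p5  (read c: p5→p5)   ← first repeat (p5 seen earlier)
  step 4: p5  (read c: p5→p5)
  step 5: p5  (read c: p5→p5)
  step 6: p5  (read d: p5→p5)
  step 7: p5  (read c: p5→p5)

So i = 2, j = 3, giving x = w[0:2] = cd, y = w[2:3] = c, z = w[3:7] = ccdc.
Check: |xy| = 3 ≤ 7 and |y| = 1 ≥ 1. Reading y takes N from p5 back to p5, so every xyⁱz is accepted.
Since N has 7 states, any run of length ≥ 7 visits 7+1 states, so by pigeonhole some state repeats within the first 7 steps — that repeat gives the pumpable loop.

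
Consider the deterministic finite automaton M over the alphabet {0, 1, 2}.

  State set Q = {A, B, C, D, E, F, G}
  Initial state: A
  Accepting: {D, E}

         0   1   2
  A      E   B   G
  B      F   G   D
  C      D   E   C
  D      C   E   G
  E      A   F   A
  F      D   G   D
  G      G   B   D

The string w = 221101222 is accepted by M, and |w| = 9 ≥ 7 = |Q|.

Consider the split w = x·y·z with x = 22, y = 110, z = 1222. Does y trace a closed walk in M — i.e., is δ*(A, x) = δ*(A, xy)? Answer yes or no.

yes

State sequence: A -2-> G -2-> D -1-> E -1-> F -0-> D

After x (step 2): D. After xy (step 5): D.
They match, so y = 110 drives M around a cycle from D back to itself; pumping y any number of times keeps M in D before reading z, and xyⁱz ∈ L(M) for every i ≥ 0.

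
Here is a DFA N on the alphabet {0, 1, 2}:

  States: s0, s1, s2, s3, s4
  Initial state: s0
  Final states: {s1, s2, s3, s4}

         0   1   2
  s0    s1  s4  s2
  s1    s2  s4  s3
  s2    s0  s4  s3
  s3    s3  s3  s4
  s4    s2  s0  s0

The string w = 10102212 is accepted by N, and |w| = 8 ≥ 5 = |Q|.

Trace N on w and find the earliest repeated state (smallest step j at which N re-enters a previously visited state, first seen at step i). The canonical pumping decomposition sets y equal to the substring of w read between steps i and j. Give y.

01

State sequence: s0 -1-> s4 -0-> s2 -1-> s4 -0-> s2 -2-> s3 -2-> s4 -1-> s0 -2-> s2
First repeat at step 3: s4 was already visited.

So i = 1, j = 3, giving x = w[0:1] = 1, y = w[1:3] = 01, z = w[3:8] = 02212.
Check: |xy| = 3 ≤ 5 and |y| = 2 ≥ 1. Reading y takes N from s4 back to s4, so every xyⁱz is accepted.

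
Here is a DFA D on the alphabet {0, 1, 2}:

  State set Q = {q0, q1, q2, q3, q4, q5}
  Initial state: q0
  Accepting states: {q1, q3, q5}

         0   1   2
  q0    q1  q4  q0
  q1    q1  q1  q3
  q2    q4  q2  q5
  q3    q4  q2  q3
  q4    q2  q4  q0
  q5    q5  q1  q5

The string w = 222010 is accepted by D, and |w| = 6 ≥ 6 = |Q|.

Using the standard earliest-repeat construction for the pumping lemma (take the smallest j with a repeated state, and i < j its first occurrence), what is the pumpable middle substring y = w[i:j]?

State sequence: q0 -2-> q0 -2-> q0 -2-> q0 -0-> q1 -1-> q1 -0-> q1
First repeat at step 1: q0 was already visited.

So i = 0, j = 1, giving x = w[0:0] = ε, y = w[0:1] = 2, z = w[1:6] = 22010.
Check: |xy| = 1 ≤ 6 and |y| = 1 ≥ 1. Reading y takes D from q0 back to q0, so every xyⁱz is accepted.
Since D has 6 states, any run of length ≥ 6 visits 6+1 states, so by pigeonhole some state repeats within the first 6 steps — that repeat gives the pumpable loop.

2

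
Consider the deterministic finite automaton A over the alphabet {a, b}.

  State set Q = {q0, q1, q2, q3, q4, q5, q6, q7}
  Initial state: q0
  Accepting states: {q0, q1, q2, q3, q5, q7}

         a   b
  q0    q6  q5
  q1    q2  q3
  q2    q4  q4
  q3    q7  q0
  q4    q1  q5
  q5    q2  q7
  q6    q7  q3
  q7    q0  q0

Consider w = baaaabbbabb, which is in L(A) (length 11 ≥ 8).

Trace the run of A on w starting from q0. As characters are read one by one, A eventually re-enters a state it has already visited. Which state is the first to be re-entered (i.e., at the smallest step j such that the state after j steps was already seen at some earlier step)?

q2

Run of A on w = b a a a a b b b a b b:
  step 0: q0  (start)
  step 1: q5  (read b: q0→q5)
  step 2: q2  (read a: q5→q2)
  step 3: q4  (read a: q2→q4)
  step 4: q1  (read a: q4→q1)
  step 5: q2  (read a: q1→q2)   ← first repeat (q2 seen earlier)
  step 6: q4  (read b: q2→q4)
  step 7: q5  (read b: q4→q5)
  step 8: q7  (read b: q5→q7)
  step 9: q0  (read a: q7→q0)
  step 10: q5  (read b: q0→q5)
  step 11: q7  (read b: q5→q7)

The earliest repeat is at step j = 5: A is in q2, which it already visited at step i = 2.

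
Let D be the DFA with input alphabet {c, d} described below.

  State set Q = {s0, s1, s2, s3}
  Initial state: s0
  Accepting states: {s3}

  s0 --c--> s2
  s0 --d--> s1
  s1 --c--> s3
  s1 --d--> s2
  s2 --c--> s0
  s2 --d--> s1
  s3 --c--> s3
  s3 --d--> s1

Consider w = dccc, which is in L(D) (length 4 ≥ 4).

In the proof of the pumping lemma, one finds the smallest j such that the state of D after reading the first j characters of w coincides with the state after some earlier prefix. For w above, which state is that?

Run of D on w = d c c c:
  step 0: s0  (start)
  step 1: s1  (read d: s0→s1)
  step 2: s3  (read c: s1→s3)
  step 3: s3  (read c: s3→s3)   ← first repeat (s3 seen earlier)
  step 4: s3  (read c: s3→s3)

The earliest repeat is at step j = 3: D is in s3, which it already visited at step i = 2.

s3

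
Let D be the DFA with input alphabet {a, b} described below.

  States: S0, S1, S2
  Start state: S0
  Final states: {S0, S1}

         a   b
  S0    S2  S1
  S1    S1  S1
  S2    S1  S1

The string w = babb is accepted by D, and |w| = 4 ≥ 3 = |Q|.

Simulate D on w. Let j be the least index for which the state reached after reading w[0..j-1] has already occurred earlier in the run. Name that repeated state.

Run of D on w = b a b b:
  step 0: S0  (start)
  step 1: S1  (read b: S0→S1)
  step 2: S1  (read a: S1→S1)   ← first repeat (S1 seen earlier)
  step 3: S1  (read b: S1→S1)
  step 4: S1  (read b: S1→S1)

The earliest repeat is at step j = 2: D is in S1, which it already visited at step i = 1.
Pumping length from the standard proof: p = 3 (the number of states). The repeated state found above gives |xy| = j ≤ 3 and |y| = j − i ≥ 1.

S1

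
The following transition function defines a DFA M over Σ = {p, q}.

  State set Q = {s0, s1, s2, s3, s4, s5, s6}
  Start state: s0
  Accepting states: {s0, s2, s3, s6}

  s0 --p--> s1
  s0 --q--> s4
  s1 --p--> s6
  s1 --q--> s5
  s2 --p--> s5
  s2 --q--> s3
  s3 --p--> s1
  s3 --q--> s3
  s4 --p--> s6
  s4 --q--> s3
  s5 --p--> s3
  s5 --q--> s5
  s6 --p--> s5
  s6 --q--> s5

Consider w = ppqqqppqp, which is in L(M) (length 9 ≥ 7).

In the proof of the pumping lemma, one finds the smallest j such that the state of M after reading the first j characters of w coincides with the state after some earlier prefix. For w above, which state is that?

s5

Run of M on w = p p q q q p p q p:
  step 0: s0  (start)
  step 1: s1  (read p: s0→s1)
  step 2: s6  (read p: s1→s6)
  step 3: s5  (read q: s6→s5)
  step 4: s5  (read q: s5→s5)   ← first repeat (s5 seen earlier)
  step 5: s5  (read q: s5→s5)
  step 6: s3  (read p: s5→s3)
  step 7: s1  (read p: s3→s1)
  step 8: s5  (read q: s1→s5)
  step 9: s3  (read p: s5→s3)

The earliest repeat is at step j = 4: M is in s5, which it already visited at step i = 3.
Since M has 7 states, any run of length ≥ 7 visits 7+1 states, so by pigeonhole some state repeats within the first 7 steps — that repeat gives the pumpable loop.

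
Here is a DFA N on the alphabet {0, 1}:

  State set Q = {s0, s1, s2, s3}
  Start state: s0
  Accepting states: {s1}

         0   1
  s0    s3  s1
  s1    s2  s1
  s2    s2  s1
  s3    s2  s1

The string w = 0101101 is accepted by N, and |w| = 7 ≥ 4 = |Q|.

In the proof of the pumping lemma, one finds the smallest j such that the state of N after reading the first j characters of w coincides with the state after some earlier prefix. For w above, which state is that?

s1

State sequence: s0 -0-> s3 -1-> s1 -0-> s2 -1-> s1 -1-> s1 -0-> s2 -1-> s1
First repeat at step 4: s1 was already visited.

The earliest repeat is at step j = 4: N is in s1, which it already visited at step i = 2.
Since N has 4 states, any run of length ≥ 4 visits 4+1 states, so by pigeonhole some state repeats within the first 4 steps — that repeat gives the pumpable loop.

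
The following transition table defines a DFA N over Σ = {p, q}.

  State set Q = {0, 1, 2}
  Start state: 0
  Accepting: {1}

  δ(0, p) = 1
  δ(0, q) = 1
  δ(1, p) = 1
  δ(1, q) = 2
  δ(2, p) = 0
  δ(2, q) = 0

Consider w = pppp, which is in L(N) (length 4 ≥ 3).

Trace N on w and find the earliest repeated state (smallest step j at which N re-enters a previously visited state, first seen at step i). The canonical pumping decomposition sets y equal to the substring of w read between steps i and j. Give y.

p

Run of N on w = p p p p:
  step 0: 0  (start)
  step 1: 1  (read p: 0→1)
  step 2: 1  (read p: 1→1)   ← first repeat (1 seen earlier)
  step 3: 1  (read p: 1→1)
  step 4: 1  (read p: 1→1)

So i = 1, j = 2, giving x = w[0:1] = p, y = w[1:2] = p, z = w[2:4] = pp.
Check: |xy| = 2 ≤ 3 and |y| = 1 ≥ 1. Reading y takes N from 1 back to 1, so every xyⁱz is accepted.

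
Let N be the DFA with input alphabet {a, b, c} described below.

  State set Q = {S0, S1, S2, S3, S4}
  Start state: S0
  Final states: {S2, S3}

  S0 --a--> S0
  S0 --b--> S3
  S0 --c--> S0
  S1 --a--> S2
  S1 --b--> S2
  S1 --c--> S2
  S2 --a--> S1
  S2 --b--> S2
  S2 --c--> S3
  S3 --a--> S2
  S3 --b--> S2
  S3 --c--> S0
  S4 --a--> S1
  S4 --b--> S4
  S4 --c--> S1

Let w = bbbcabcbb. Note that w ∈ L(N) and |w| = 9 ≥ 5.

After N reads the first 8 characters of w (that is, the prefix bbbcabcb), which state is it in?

State sequence: S0 -b-> S3 -b-> S2 -b-> S2 -c-> S3 -a-> S2 -b-> S2 -c-> S3 -b-> S2

After reading 8 characters, N is in state S2.
(This kind of state-tracing is the core of the pumping-lemma construction: with 5 states, pigeonhole forces a repeat within the first 5 steps.)

S2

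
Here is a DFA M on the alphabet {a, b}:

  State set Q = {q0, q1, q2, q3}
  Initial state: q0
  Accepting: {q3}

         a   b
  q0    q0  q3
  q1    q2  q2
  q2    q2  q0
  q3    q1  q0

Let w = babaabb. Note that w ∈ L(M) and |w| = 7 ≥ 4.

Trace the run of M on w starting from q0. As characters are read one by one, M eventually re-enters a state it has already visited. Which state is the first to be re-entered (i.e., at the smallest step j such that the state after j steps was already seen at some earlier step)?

q2

State sequence: q0 -b-> q3 -a-> q1 -b-> q2 -a-> q2 -a-> q2 -b-> q0 -b-> q3
First repeat at step 4: q2 was already visited.

The earliest repeat is at step j = 4: M is in q2, which it already visited at step i = 3.
Since M has 4 states, any run of length ≥ 4 visits 4+1 states, so by pigeonhole some state repeats within the first 4 steps — that repeat gives the pumpable loop.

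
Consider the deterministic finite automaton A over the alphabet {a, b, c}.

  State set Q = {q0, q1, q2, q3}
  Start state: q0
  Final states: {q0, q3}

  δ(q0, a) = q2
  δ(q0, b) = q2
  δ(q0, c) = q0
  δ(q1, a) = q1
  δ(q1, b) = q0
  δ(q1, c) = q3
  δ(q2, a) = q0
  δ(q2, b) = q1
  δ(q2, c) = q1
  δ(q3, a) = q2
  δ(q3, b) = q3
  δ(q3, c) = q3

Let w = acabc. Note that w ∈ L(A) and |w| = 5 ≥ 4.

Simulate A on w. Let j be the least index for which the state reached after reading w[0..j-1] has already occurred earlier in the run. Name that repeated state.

State sequence: q0 -a-> q2 -c-> q1 -a-> q1 -b-> q0 -c-> q0
First repeat at step 3: q1 was already visited.

The earliest repeat is at step j = 3: A is in q1, which it already visited at step i = 2.
The DFA has 4 states, so the proof of the pumping lemma guarantees a repeated state among the first 4+1 visited; the segment between the two visits is the pumpable y.

q1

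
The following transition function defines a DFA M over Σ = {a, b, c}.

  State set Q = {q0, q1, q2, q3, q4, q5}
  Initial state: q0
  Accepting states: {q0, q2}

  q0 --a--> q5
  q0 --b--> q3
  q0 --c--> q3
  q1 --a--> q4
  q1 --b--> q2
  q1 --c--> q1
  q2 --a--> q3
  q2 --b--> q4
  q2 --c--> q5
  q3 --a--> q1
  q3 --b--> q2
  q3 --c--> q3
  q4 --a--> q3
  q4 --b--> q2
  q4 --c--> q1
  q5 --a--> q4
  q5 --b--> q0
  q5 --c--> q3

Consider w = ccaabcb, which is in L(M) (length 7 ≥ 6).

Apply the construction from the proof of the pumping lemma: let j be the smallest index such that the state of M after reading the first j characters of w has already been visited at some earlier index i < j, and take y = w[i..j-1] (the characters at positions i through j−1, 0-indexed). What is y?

State sequence: q0 -c-> q3 -c-> q3 -a-> q1 -a-> q4 -b-> q2 -c-> q5 -b-> q0
First repeat at step 2: q3 was already visited.

So i = 1, j = 2, giving x = w[0:1] = c, y = w[1:2] = c, z = w[2:7] = aabcb.
Check: |xy| = 2 ≤ 6 and |y| = 1 ≥ 1. Reading y takes M from q3 back to q3, so every xyⁱz is accepted.
The DFA has 6 states, so the proof of the pumping lemma guarantees a repeated state among the first 6+1 visited; the segment between the two visits is the pumpable y.

c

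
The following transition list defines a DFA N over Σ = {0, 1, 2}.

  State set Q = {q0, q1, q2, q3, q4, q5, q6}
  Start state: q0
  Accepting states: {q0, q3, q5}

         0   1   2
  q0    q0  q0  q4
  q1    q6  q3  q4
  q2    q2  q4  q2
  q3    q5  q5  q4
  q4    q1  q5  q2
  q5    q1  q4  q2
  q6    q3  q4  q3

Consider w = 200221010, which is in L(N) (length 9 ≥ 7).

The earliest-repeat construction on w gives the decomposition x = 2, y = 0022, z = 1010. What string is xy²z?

2002200221010

xy^2z = 2·0022·0022·1010 = 2002200221010.
Reading y = 0022 takes N from q4 back to q4, so after x·y·y the machine is still in q4, and z then leads to the accepting state q5. Hence 2002200221010 ∈ L(N).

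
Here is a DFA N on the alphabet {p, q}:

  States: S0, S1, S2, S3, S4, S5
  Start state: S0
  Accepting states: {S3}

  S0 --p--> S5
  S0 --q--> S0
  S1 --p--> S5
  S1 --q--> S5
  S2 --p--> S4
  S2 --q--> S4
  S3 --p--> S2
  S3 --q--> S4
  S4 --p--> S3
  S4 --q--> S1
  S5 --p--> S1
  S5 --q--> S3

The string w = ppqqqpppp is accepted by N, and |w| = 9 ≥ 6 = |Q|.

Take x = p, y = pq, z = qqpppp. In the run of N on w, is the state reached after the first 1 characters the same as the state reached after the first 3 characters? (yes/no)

Run of N on the first 3 characters of w = p p q:
  step 0: S0  (start)
  step 1: S5  (read p: S0→S5)
  step 2: S1  (read p: S5→S1)
  step 3: S5  (read q: S1→S5)

After x (step 1): S5. After xy (step 3): S5.
They match, so y = pq drives N around a cycle from S5 back to itself; pumping y any number of times keeps N in S5 before reading z, and xyⁱz ∈ L(N) for every i ≥ 0.

yes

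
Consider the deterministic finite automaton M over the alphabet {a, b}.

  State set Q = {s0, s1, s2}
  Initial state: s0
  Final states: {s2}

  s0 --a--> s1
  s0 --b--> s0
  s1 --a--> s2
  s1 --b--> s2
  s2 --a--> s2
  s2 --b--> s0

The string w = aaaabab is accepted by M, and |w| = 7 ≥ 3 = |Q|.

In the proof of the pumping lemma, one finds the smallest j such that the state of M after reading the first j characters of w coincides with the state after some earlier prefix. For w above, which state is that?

State sequence: s0 -a-> s1 -a-> s2 -a-> s2 -a-> s2 -b-> s0 -a-> s1 -b-> s2
First repeat at step 3: s2 was already visited.

The earliest repeat is at step j = 3: M is in s2, which it already visited at step i = 2.
With |Q| = 3, pigeonhole forces a state repeat no later than step 3; the substring read between the first and second visits to that state can be pumped.

s2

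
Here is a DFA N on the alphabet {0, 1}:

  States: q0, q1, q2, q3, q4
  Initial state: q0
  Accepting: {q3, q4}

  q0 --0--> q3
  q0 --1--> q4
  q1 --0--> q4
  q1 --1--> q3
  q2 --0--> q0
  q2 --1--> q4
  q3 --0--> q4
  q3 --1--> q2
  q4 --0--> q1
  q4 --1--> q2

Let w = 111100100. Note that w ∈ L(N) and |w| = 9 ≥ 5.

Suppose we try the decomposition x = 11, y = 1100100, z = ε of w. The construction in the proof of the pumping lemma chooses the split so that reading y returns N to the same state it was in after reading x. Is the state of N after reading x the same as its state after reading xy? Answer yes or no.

State sequence: q0 -1-> q4 -1-> q2 -1-> q4 -1-> q2 -0-> q0 -0-> q3 -1-> q2 -0-> q0 -0-> q3

After x (step 2): q2. After xy (step 9): q3.
They differ (q2 ≠ q3), so y is not a cycle from the state after x; this split is not the one the pumping-lemma construction produces, and pumping y need not keep the string in L(N).

no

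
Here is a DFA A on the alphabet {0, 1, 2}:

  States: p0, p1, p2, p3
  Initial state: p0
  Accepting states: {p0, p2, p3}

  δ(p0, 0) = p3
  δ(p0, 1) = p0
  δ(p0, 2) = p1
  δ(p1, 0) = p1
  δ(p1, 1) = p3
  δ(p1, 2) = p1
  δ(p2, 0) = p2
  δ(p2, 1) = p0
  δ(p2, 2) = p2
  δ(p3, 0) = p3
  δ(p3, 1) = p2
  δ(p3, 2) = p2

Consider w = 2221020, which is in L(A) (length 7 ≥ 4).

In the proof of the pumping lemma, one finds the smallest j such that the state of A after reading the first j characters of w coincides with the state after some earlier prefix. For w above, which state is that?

State sequence: p0 -2-> p1 -2-> p1 -2-> p1 -1-> p3 -0-> p3 -2-> p2 -0-> p2
First repeat at step 2: p1 was already visited.

The earliest repeat is at step j = 2: A is in p1, which it already visited at step i = 1.

p1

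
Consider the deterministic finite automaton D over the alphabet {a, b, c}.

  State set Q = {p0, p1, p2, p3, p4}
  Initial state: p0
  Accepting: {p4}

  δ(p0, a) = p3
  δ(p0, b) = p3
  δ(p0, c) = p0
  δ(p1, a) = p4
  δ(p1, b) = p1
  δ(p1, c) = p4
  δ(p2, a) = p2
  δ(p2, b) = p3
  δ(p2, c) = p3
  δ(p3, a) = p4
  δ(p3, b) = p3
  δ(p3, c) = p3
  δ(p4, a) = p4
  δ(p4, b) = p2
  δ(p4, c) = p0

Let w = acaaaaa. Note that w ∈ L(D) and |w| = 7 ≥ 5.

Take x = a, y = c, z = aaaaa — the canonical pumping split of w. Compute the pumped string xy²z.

accaaaaa

xy^2z = a·c·c·aaaaa = accaaaaa.
Reading y = c takes D from p3 back to p3, so after x·y·y the machine is still in p3, and z then leads to the accepting state p4. Hence accaaaaa ∈ L(D).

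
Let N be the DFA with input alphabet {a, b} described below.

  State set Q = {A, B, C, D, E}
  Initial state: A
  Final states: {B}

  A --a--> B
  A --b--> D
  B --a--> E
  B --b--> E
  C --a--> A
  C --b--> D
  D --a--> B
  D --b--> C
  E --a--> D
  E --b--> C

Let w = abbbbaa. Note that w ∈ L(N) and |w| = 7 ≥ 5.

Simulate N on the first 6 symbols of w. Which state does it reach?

A

Run of N on the first 6 characters of w = a b b b b a:
  step 0: A  (start)
  step 1: B  (read a: A→B)
  step 2: E  (read b: B→E)
  step 3: C  (read b: E→C)
  step 4: D  (read b: C→D)
  step 5: C  (read b: D→C)
  step 6: A  (read a: C→A)

After reading 6 characters, N is in state A.
(This kind of state-tracing is the core of the pumping-lemma construction: with 5 states, pigeonhole forces a repeat within the first 5 steps.)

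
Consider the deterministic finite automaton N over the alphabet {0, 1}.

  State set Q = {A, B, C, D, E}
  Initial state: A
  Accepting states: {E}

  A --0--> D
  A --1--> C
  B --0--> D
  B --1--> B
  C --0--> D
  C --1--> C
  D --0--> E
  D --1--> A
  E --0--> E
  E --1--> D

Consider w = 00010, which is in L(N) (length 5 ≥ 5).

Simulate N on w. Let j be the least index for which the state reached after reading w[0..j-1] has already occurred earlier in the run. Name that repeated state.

State sequence: A -0-> D -0-> E -0-> E -1-> D -0-> E
First repeat at step 3: E was already visited.

The earliest repeat is at step j = 3: N is in E, which it already visited at step i = 2.

E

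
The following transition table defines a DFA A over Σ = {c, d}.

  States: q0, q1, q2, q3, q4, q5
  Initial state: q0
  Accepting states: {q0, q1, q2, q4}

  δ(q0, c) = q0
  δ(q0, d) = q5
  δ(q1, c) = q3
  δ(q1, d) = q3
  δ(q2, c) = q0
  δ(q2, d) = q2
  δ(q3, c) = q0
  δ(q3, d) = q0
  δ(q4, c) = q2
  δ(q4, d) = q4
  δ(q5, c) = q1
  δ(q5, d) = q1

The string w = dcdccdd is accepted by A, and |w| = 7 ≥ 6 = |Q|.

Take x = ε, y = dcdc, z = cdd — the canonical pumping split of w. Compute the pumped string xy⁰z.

cdd

xy⁰z = xz = ε·cdd = cdd.
Reading y = dcdc takes A from q0 back to q0, so after x the machine is still in q0, and z then leads to the accepting state q1. Hence cdd ∈ L(A).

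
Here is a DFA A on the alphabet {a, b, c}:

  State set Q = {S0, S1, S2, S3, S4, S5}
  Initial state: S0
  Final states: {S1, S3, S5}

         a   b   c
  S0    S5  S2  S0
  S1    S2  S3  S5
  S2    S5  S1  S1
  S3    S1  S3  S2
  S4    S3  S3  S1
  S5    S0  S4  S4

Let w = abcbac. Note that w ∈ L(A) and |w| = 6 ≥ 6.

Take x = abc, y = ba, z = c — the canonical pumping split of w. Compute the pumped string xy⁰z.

xy⁰z = xz = abc·c = abcc.
Reading y = ba takes A from S1 back to S1, so after x the machine is still in S1, and z then leads to the accepting state S5. Hence abcc ∈ L(A).

abcc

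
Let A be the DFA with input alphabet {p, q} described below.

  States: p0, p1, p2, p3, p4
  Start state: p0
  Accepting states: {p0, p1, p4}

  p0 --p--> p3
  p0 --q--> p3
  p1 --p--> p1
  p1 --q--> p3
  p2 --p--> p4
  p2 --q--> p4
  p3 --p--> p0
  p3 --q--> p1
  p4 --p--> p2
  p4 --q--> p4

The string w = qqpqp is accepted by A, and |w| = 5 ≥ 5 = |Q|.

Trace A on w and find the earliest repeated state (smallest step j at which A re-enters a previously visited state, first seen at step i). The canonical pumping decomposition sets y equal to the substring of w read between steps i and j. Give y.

p

Run of A on w = q q p q p:
  step 0: p0  (start)
  step 1: p3  (read q: p0→p3)
  step 2: p1  (read q: p3→p1)
  step 3: p1  (read p: p1→p1)   ← first repeat (p1 seen earlier)
  step 4: p3  (read q: p1→p3)
  step 5: p0  (read p: p3→p0)

So i = 2, j = 3, giving x = w[0:2] = qq, y = w[2:3] = p, z = w[3:5] = qp.
Check: |xy| = 3 ≤ 5 and |y| = 1 ≥ 1. Reading y takes A from p1 back to p1, so every xyⁱz is accepted.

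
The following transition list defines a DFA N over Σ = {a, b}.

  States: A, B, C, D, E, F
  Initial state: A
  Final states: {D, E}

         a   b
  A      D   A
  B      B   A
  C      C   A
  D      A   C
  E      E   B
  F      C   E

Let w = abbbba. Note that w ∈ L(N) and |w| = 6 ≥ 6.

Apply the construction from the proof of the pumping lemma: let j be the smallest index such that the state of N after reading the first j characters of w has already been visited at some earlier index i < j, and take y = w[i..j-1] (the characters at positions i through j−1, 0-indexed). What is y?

State sequence: A -a-> D -b-> C -b-> A -b-> A -b-> A -a-> D
First repeat at step 3: A was already visited.

So i = 0, j = 3, giving x = w[0:0] = ε, y = w[0:3] = abb, z = w[3:6] = bba.
Check: |xy| = 3 ≤ 6 and |y| = 3 ≥ 1. Reading y takes N from A back to A, so every xyⁱz is accepted.

abb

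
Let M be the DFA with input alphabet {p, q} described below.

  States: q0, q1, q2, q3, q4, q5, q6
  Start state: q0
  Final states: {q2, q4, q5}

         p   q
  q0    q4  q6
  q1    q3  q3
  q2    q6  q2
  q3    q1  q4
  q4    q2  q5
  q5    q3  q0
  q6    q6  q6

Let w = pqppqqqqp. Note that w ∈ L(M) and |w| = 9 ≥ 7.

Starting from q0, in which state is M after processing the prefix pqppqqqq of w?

q0

State sequence: q0 -p-> q4 -q-> q5 -p-> q3 -p-> q1 -q-> q3 -q-> q4 -q-> q5 -q-> q0

After reading 8 characters, M is in state q0.
(This kind of state-tracing is the core of the pumping-lemma construction: with 7 states, pigeonhole forces a repeat within the first 7 steps.)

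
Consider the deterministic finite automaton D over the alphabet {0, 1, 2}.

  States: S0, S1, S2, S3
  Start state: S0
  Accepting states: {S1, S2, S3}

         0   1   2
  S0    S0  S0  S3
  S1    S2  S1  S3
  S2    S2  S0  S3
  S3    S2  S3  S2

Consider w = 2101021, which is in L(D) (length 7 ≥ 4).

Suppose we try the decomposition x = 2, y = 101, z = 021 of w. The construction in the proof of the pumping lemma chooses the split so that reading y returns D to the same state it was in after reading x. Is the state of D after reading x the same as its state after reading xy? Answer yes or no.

no

Run of D on the first 4 characters of w = 2 1 0 1:
  step 0: S0  (start)
  step 1: S3  (read 2: S0→S3)
  step 2: S3  (read 1: S3→S3)
  step 3: S2  (read 0: S3→S2)
  step 4: S0  (read 1: S2→S0)

After x (step 1): S3. After xy (step 4): S0.
They differ (S3 ≠ S0), so y is not a cycle from the state after x; this split is not the one the pumping-lemma construction produces, and pumping y need not keep the string in L(D).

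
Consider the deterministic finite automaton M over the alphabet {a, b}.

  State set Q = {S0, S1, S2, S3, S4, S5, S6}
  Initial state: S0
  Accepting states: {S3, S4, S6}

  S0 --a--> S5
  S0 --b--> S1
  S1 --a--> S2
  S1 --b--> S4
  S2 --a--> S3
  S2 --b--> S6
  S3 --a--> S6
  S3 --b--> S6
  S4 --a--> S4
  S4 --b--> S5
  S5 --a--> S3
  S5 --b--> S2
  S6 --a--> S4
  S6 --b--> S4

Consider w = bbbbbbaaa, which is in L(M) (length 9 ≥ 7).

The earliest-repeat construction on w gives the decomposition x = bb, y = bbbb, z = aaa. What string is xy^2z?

bbbbbbbbbbaaa

xy^2z = bb·bbbb·bbbb·aaa = bbbbbbbbbbaaa.
Reading y = bbbb takes M from S4 back to S4, so after x·y·y the machine is still in S4, and z then leads to the accepting state S4. Hence bbbbbbbbbbaaa ∈ L(M).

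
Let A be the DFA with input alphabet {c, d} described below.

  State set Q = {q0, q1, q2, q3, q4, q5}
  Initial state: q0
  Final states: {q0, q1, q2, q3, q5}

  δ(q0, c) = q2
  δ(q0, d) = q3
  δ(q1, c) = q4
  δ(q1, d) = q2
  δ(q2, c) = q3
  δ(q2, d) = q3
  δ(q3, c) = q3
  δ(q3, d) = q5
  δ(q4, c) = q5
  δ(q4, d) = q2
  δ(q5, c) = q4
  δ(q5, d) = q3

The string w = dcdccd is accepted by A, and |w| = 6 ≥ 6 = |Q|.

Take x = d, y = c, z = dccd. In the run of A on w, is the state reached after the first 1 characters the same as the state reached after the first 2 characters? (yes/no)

yes

State sequence: q0 -d-> q3 -c-> q3

After x (step 1): q3. After xy (step 2): q3.
They match, so y = c drives A around a cycle from q3 back to itself; pumping y any number of times keeps A in q3 before reading z, and xyⁱz ∈ L(A) for every i ≥ 0.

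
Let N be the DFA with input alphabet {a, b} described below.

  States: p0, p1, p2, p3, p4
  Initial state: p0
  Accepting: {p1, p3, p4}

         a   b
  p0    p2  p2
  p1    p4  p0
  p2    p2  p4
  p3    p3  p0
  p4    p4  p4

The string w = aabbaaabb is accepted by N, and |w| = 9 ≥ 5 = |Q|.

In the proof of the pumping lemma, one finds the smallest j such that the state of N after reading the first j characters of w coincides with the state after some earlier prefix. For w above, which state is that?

Run of N on w = a a b b a a a b b:
  step 0: p0  (start)
  step 1: p2  (read a: p0→p2)
  step 2: p2  (read a: p2→p2)   ← first repeat (p2 seen earlier)
  step 3: p4  (read b: p2→p4)
  step 4: p4  (read b: p4→p4)
  step 5: p4  (read a: p4→p4)
  step 6: p4  (read a: p4→p4)
  step 7: p4  (read a: p4→p4)
  step 8: p4  (read b: p4→p4)
  step 9: p4  (read b: p4→p4)

The earliest repeat is at step j = 2: N is in p2, which it already visited at step i = 1.
The DFA has 5 states, so the proof of the pumping lemma guarantees a repeated state among the first 5+1 visited; the segment between the two visits is the pumpable y.

p2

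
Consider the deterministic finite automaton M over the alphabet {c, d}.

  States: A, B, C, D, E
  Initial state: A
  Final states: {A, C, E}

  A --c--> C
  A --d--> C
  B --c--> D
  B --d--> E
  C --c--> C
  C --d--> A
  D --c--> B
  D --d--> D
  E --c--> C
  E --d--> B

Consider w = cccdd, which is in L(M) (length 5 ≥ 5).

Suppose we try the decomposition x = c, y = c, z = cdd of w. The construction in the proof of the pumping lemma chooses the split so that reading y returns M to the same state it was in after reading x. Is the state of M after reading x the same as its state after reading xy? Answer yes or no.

yes

State sequence: A -c-> C -c-> C

After x (step 1): C. After xy (step 2): C.
They match, so y = c drives M around a cycle from C back to itself; pumping y any number of times keeps M in C before reading z, and xyⁱz ∈ L(M) for every i ≥ 0.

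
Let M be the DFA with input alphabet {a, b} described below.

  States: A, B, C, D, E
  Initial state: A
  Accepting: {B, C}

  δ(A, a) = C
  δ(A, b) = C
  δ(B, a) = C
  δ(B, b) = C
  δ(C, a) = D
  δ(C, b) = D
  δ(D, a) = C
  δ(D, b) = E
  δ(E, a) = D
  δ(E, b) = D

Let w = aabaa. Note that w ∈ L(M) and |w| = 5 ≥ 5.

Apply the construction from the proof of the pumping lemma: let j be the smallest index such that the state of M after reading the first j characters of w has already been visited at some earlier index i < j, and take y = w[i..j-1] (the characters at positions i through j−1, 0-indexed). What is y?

ba

State sequence: A -a-> C -a-> D -b-> E -a-> D -a-> C
First repeat at step 4: D was already visited.

So i = 2, j = 4, giving x = w[0:2] = aa, y = w[2:4] = ba, z = w[4:5] = a.
Check: |xy| = 4 ≤ 5 and |y| = 2 ≥ 1. Reading y takes M from D back to D, so every xyⁱz is accepted.
Since M has 5 states, any run of length ≥ 5 visits 5+1 states, so by pigeonhole some state repeats within the first 5 steps — that repeat gives the pumpable loop.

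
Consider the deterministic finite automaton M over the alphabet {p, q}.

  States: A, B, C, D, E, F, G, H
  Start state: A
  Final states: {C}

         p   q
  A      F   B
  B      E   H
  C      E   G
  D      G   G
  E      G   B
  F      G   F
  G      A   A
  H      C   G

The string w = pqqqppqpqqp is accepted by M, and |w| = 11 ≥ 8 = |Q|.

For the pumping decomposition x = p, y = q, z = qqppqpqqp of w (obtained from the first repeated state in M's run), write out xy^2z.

xy^2z = p·q·q·qqppqpqqp = pqqqqppqpqqp.
Reading y = q takes M from F back to F, so after x·y·y the machine is still in F, and z then leads to the accepting state C. Hence pqqqqppqpqqp ∈ L(M).

pqqqqppqpqqp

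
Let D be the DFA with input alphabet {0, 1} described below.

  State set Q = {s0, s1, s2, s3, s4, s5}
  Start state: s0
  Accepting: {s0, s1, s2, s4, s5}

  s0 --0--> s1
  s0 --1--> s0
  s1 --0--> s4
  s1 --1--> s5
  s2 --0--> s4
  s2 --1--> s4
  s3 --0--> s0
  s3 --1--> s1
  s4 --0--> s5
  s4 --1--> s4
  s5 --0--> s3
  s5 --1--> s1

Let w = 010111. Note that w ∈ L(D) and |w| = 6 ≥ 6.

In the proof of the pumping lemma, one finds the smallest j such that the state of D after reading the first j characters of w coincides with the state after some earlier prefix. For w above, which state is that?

s1

Run of D on w = 0 1 0 1 1 1:
  step 0: s0  (start)
  step 1: s1  (read 0: s0→s1)
  step 2: s5  (read 1: s1→s5)
  step 3: s3  (read 0: s5→s3)
  step 4: s1  (read 1: s3→s1)   ← first repeat (s1 seen earlier)
  step 5: s5  (read 1: s1→s5)
  step 6: s1  (read 1: s5→s1)

The earliest repeat is at step j = 4: D is in s1, which it already visited at step i = 1.
Pumping length from the standard proof: p = 6 (the number of states). The repeated state found above gives |xy| = j ≤ 6 and |y| = j − i ≥ 1.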